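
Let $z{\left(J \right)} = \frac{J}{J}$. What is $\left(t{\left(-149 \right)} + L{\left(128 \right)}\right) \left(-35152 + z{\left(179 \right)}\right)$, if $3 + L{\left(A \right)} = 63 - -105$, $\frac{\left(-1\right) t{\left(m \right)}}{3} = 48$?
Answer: $-738171$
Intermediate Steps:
$t{\left(m \right)} = -144$ ($t{\left(m \right)} = \left(-3\right) 48 = -144$)
$L{\left(A \right)} = 165$ ($L{\left(A \right)} = -3 + \left(63 - -105\right) = -3 + \left(63 + 105\right) = -3 + 168 = 165$)
$z{\left(J \right)} = 1$
$\left(t{\left(-149 \right)} + L{\left(128 \right)}\right) \left(-35152 + z{\left(179 \right)}\right) = \left(-144 + 165\right) \left(-35152 + 1\right) = 21 \left(-35151\right) = -738171$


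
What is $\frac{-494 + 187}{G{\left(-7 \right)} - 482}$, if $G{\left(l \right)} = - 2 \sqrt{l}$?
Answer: $\frac{73987}{116176} - \frac{307 i \sqrt{7}}{116176} \approx 0.63685 - 0.0069915 i$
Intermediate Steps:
$\frac{-494 + 187}{G{\left(-7 \right)} - 482} = \frac{-494 + 187}{- 2 \sqrt{-7} - 482} = - \frac{307}{- 2 i \sqrt{7} - 482} = - \frac{307}{-482 - 2 i \sqrt{7}}$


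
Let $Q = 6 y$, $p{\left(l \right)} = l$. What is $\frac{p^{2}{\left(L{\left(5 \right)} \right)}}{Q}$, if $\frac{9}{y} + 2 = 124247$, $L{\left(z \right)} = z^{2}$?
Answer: $\frac{8628125}{6} \approx 1.438 \cdot 10^{6}$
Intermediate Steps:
$y = \frac{1}{13805}$ ($y = \frac{9}{-2 + 124247} = \frac{9}{124245} = 9 \cdot \frac{1}{124245} = \frac{1}{13805} \approx 7.2438 \cdot 10^{-5}$)
$Q = \frac{6}{13805}$ ($Q = 6 \cdot \frac{1}{13805} = \frac{6}{13805} \approx 0.00043462$)
$\frac{p^{2}{\left(L{\left(5 \right)} \right)}}{Q} = \frac{\left(5^{2}\right)^{2}}{\frac{6}{13805}} = 25^{2} \cdot \frac{13805}{6} = 625 \cdot \frac{13805}{6} = \frac{8628125}{6}$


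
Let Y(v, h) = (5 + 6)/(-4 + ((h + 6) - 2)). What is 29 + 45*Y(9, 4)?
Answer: 611/4 ≈ 152.75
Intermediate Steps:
Y(v, h) = 11/h (Y(v, h) = 11/(-4 + ((6 + h) - 2)) = 11/(-4 + (4 + h)) = 11/h)
29 + 45*Y(9, 4) = 29 + 45*(11/4) = 29 + 495/4 = 611/4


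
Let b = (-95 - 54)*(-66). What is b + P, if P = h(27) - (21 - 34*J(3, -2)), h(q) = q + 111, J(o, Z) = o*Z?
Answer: 9747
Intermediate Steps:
J(o, Z) = Z*o
h(q) = 111 + q
P = -87 (P = (111 + 27) - (21 - (-68)*3) = 138 - (21 - 34*(-6)) = 138 - (21 + 204) = 138 - 1*225 = 138 - 225 = -87)
b = 9834 (b = -149*(-66) = 9834)
b + P = 9834 - 87 = 9747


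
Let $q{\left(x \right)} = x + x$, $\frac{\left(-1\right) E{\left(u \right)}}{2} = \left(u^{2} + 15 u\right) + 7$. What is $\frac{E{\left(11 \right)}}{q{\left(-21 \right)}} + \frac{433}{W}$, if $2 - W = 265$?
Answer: $\frac{67966}{5523} \approx 12.306$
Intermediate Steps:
$W = -263$ ($W = 2 - 265 = -263$)
$E{\left(u \right)} = -14 - 30 u - 2 u^{2}$ ($E{\left(u \right)} = - 2 \left(\left(u^{2} + 15 u\right) + 7\right) = - 2 \left(7 + u^{2} + 15 u\right) = -14 - 30 u - 2 u^{2}$)
$q{\left(x \right)} = 2 x$
$\frac{E{\left(11 \right)}}{q{\left(-21 \right)}} + \frac{433}{W} = \frac{-14 - 330 - 2 \cdot 11^{2}}{2 \left(-21\right)} + \frac{433}{-263} = \frac{-14 - 330 - 242}{-42} + 433 \left(- \frac{1}{263}\right) = \left(-14 - 330 - 242\right) \left(- \frac{1}{42}\right) - \frac{433}{263} = \left(-586\right) \left(- \frac{1}{42}\right) - \frac{433}{263} = \frac{293}{21} - \frac{433}{263} = \frac{67966}{5523}$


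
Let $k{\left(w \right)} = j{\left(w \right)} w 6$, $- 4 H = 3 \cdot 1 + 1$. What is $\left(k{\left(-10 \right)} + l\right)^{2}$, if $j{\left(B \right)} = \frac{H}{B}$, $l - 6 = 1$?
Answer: $1$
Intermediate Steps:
$H = -1$ ($H = - \frac{3 \cdot 1 + 1}{4} = - \frac{3 + 1}{4} = \left(- \frac{1}{4}\right) 4 = -1$)
$l = 7$ ($l = 6 + 1 = 7$)
$j{\left(B \right)} = - \frac{1}{B}$
$k{\left(w \right)} = -6$ ($k{\left(w \right)} = - \frac{1}{w} w 6 = \left(-1\right) 6 = -6$)
$\left(k{\left(-10 \right)} + l\right)^{2} = \left(-6 + 7\right)^{2} = 1^{2} = 1$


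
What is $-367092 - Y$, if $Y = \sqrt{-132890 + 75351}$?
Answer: $-367092 - i \sqrt{57539} \approx -3.6709 \cdot 10^{5} - 239.87 i$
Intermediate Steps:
$Y = i \sqrt{57539}$ ($Y = \sqrt{-57539} = i \sqrt{57539} \approx 239.87 i$)
$-367092 - Y = -367092 - i \sqrt{57539}$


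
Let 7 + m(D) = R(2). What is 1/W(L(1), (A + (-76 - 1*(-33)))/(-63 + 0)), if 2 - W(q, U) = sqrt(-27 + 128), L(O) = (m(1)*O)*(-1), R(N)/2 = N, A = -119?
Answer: -2/97 - sqrt(101)/97 ≈ -0.12423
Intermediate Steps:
R(N) = 2*N
m(D) = -3 (m(D) = -7 + 2*2 = -7 + 4 = -3)
L(O) = 3*O (L(O) = -3*O*(-1) = 3*O)
W(q, U) = 2 - sqrt(101) (W(q, U) = 2 - sqrt(-27 + 128) = 2 - sqrt(101))
1/W(L(1), (A + (-76 - 1*(-33)))/(-63 + 0)) = 1/(2 - sqrt(101))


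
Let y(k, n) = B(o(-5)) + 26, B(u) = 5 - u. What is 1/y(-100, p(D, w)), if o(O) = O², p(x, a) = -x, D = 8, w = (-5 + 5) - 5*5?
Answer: ⅙ ≈ 0.16667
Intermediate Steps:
w = -25 (w = 0 - 25 = -25)
y(k, n) = 6 (y(k, n) = (5 - 1*(-5)²) + 26 = (5 - 1*25) + 26 = (5 - 25) + 26 = -20 + 26 = 6)
1/y(-100, p(D, w)) = 1/6 = ⅙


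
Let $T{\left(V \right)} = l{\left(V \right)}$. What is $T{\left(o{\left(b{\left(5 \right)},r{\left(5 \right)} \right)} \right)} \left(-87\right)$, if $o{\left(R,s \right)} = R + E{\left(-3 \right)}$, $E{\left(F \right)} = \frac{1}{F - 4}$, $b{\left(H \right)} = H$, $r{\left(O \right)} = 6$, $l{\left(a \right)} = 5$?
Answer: $-435$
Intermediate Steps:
$E{\left(F \right)} = \frac{1}{-4 + F}$
$o{\left(R,s \right)} = - \frac{1}{7} + R$ ($o{\left(R,s \right)} = R + \frac{1}{-4 - 3} = R + \frac{1}{-7} = R - \frac{1}{7} = - \frac{1}{7} + R$)
$T{\left(V \right)} = 5$
$T{\left(o{\left(b{\left(5 \right)},r{\left(5 \right)} \right)} \right)} \left(-87\right) = 5 \left(-87\right) = -435$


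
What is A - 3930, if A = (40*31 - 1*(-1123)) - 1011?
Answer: -2578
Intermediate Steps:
A = 1352 (A = (1240 + 1123) - 1011 = 2363 - 1011 = 1352)
A - 3930 = 1352 - 3930 = -2578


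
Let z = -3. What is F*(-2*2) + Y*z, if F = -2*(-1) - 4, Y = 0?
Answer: 8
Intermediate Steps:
F = -2 (F = 2 - 4 = -2)
F*(-2*2) + Y*z = -(-4)*2 + 0*(-3) = -2*(-4) + 0 = 8 + 0 = 8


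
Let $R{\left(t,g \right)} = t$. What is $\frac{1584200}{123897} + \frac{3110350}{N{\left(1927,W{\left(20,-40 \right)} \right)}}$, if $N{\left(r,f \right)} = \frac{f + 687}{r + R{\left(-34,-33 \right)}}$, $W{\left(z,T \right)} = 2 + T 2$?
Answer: $\frac{243164396015050}{25151091} \approx 9.6681 \cdot 10^{6}$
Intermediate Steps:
$W{\left(z,T \right)} = 2 + 2 T$
$N{\left(r,f \right)} = \frac{687 + f}{-34 + r}$ ($N{\left(r,f \right)} = \frac{f + 687}{r - 34} = \frac{687 + f}{-34 + r}$)
$\frac{1584200}{123897} + \frac{3110350}{N{\left(1927,W{\left(20,-40 \right)} \right)}} = \frac{1584200}{123897} + \frac{3110350}{\frac{1}{-34 + 1927} \left(687 + \left(2 + 2 \left(-40\right)\right)\right)} = 1584200 \cdot \frac{1}{123897} + \frac{3110350}{\frac{1}{1893} \left(687 + \left(2 - 80\right)\right)} = \frac{1584200}{123897} + \frac{3110350}{\frac{1}{1893} \left(687 - 78\right)} = \frac{1584200}{123897} + \frac{3110350}{\frac{1}{1893} \cdot 609} = \frac{1584200}{123897} + \frac{3110350}{\frac{203}{631}} = \frac{1584200}{123897} + 3110350 \cdot \frac{631}{203} = \frac{1584200}{123897} + \frac{1962630850}{203} = \frac{243164396015050}{25151091}$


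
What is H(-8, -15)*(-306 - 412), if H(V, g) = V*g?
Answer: -86160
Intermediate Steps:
H(-8, -15)*(-306 - 412) = (-8*(-15))*(-306 - 412) = 120*(-718) = -86160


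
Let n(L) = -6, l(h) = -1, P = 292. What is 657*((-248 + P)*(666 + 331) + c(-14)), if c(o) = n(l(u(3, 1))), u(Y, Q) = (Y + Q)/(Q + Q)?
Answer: 28817334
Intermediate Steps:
u(Y, Q) = (Q + Y)/(2*Q) (u(Y, Q) = (Q + Y)/((2*Q)) = (Q + Y)*(1/(2*Q)) = (Q + Y)/(2*Q))
c(o) = -6
657*((-248 + P)*(666 + 331) + c(-14)) = 657*((-248 + 292)*(666 + 331) - 6) = 657*(44*997 - 6) = 657*(43868 - 6) = 657*43862 = 28817334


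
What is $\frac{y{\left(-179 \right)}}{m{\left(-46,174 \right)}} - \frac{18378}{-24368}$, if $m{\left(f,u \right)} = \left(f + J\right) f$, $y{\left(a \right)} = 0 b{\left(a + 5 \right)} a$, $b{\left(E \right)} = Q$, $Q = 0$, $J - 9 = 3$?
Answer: $\frac{9189}{12184} \approx 0.75419$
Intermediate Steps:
$J = 12$ ($J = 9 + 3 = 12$)
$b{\left(E \right)} = 0$
$y{\left(a \right)} = 0$ ($y{\left(a \right)} = 0 \cdot 0 a = 0 a = 0$)
$m{\left(f,u \right)} = f \left(12 + f\right)$ ($m{\left(f,u \right)} = \left(f + 12\right) f = \left(12 + f\right) f = f \left(12 + f\right)$)
$\frac{y{\left(-179 \right)}}{m{\left(-46,174 \right)}} - \frac{18378}{-24368} = \frac{0}{\left(-46\right) \left(12 - 46\right)} - \frac{18378}{-24368} = \frac{0}{\left(-46\right) \left(-34\right)} - - \frac{9189}{12184} = \frac{0}{1564} + \frac{9189}{12184} = 0 \cdot \frac{1}{1564} + \frac{9189}{12184} = 0 + \frac{9189}{12184} = \frac{9189}{12184}$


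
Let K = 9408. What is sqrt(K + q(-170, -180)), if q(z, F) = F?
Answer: 2*sqrt(2307) ≈ 96.063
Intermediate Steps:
sqrt(K + q(-170, -180)) = sqrt(9408 - 180) = sqrt(9228) = 2*sqrt(2307)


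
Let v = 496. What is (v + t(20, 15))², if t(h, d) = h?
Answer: 266256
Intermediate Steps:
(v + t(20, 15))² = (496 + 20)² = 516² = 266256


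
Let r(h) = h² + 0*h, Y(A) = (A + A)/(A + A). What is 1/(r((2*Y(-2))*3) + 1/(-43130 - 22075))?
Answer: 65205/2347379 ≈ 0.027778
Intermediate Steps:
Y(A) = 1 (Y(A) = (2*A)/((2*A)) = (2*A)*(1/(2*A)) = 1)
r(h) = h² (r(h) = h² + 0 = h²)
1/(r((2*Y(-2))*3) + 1/(-43130 - 22075)) = 1/(((2*1)*3)² + 1/(-43130 - 22075)) = 1/((2*3)² + 1/(-65205)) = 1/(6² - 1/65205) = 1/(36 - 1/65205) = 1/(2347379/65205) = 65205/2347379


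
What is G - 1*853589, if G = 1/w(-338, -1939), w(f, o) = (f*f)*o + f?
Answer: -189086569220407/221519454 ≈ -8.5359e+5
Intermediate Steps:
w(f, o) = f + o*f**2 (w(f, o) = f**2*o + f = o*f**2 + f = f + o*f**2)
G = -1/221519454 (G = 1/(-338*(1 - 338*(-1939))) = 1/(-338*(1 + 655382)) = 1/(-338*655383) = 1/(-221519454) = -1/221519454 ≈ -4.5143e-9)
G - 1*853589 = -1/221519454 - 1*853589 = -1/221519454 - 853589 = -189086569220407/221519454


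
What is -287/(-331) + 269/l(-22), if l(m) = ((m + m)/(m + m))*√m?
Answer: 287/331 - 269*I*√22/22 ≈ 0.86707 - 57.351*I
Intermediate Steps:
l(m) = √m (l(m) = ((2*m)/((2*m)))*√m = ((2*m)*(1/(2*m)))*√m = 1*√m = √m)
-287/(-331) + 269/l(-22) = -287/(-331) + 269/(√(-22)) = -287*(-1/331) + 269/((I*√22)) = 287/331 + 269*(-I*√22/22) = 287/331 - 269*I*√22/22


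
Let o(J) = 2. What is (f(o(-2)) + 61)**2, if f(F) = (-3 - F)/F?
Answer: 13689/4 ≈ 3422.3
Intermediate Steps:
f(F) = (-3 - F)/F
(f(o(-2)) + 61)**2 = ((-3 - 1*2)/2 + 61)**2 = ((-3 - 2)/2 + 61)**2 = ((1/2)*(-5) + 61)**2 = (-5/2 + 61)**2 = (117/2)**2 = 13689/4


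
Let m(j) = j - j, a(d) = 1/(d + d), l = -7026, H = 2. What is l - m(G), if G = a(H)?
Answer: -7026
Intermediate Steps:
a(d) = 1/(2*d)
G = ¼ (G = (½)/2 = (½)*(½) = ¼ ≈ 0.25000)
m(j) = 0
l - m(G) = -7026 - 1*0 = -7026 + 0 = -7026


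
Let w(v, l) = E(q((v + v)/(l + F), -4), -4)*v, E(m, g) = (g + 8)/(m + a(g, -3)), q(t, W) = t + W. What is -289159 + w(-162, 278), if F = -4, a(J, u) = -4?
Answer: -181836623/629 ≈ -2.8909e+5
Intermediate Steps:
q(t, W) = W + t
E(m, g) = (8 + g)/(-4 + m) (E(m, g) = (g + 8)/(m - 4) = (8 + g)/(-4 + m))
w(v, l) = 4*v/(-8 + 2*v/(-4 + l)) (w(v, l) = ((8 - 4)/(-4 + (-4 + (v + v)/(l - 4))))*v = (4/(-4 + (-4 + (2*v)/(-4 + l))))*v = (4/(-4 + (-4 + 2*v/(-4 + l))))*v = (4/(-8 + 2*v/(-4 + l)))*v = 4*v/(-8 + 2*v/(-4 + l)))
-289159 + w(-162, 278) = -289159 + 2*(-162)*(-4 + 278)/(16 - 162 - 4*278) = -289159 + 2*(-162)*274/(16 - 162 - 1112) = -289159 + 2*(-162)*274/(-1258) = -289159 + 2*(-162)*(-1/1258)*274 = -289159 + 44388/629 = -181836623/629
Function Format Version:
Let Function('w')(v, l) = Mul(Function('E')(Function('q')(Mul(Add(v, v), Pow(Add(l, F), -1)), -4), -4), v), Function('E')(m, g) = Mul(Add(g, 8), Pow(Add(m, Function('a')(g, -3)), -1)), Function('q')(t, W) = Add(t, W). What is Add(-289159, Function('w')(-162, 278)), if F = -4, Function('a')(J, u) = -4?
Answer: Rational(-181836623, 629) ≈ -2.8909e+5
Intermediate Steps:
Function('q')(t, W) = Add(W, t)
Function('E')(m, g) = Mul(Pow(Add(-4, m), -1), Add(8, g)) (Function('E')(m, g) = Mul(Add(g, 8), Pow(Add(m, -4), -1)) = Mul(Add(8, g), Pow(Add(-4, m), -1)) = Mul(Pow(Add(-4, m), -1), Add(8, g)))
Function('w')(v, l) = Mul(4, v, Pow(Add(-8, Mul(2, v, Pow(Add(-4, l), -1))), -1)) (Function('w')(v, l) = Mul(Mul(Pow(Add(-4, Add(-4, Mul(Add(v, v), Pow(Add(l, -4), -1)))), -1), Add(8, -4)), v) = Mul(Mul(Pow(Add(-4, Add(-4, Mul(Mul(2, v), Pow(Add(-4, l), -1)))), -1), 4), v) = Mul(Mul(Pow(Add(-4, Add(-4, Mul(2, v, Pow(Add(-4, l), -1)))), -1), 4), v) = Mul(Mul(Pow(Add(-8, Mul(2, v, Pow(Add(-4, l), -1))), -1), 4), v) = Mul(Mul(4, Pow(Add(-8, Mul(2, v, Pow(Add(-4, l), -1))), -1)), v) = Mul(4, v, Pow(Add(-8, Mul(2, v, Pow(Add(-4, l), -1))), -1)))
Add(-289159, Function('w')(-162, 278)) = Add(-289159, Mul(2, -162, Pow(Add(16, -162, Mul(-4, 278)), -1), Add(-4, 278))) = Add(-289159, Mul(2, -162, Pow(Add(16, -162, -1112), -1), 274)) = Add(-289159, Mul(2, -162, Pow(-1258, -1), 274)) = Add(-289159, Mul(2, -162, Rational(-1, 1258), 274)) = Add(-289159, Rational(44388, 629)) = Rational(-181836623, 629)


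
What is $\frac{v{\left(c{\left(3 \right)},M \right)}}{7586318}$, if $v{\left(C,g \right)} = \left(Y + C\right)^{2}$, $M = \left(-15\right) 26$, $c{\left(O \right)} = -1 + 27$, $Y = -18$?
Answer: $\frac{32}{3793159} \approx 8.4362 \cdot 10^{-6}$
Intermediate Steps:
$c{\left(O \right)} = 26$
$M = -390$
$v{\left(C,g \right)} = \left(-18 + C\right)^{2}$
$\frac{v{\left(c{\left(3 \right)},M \right)}}{7586318} = \frac{\left(-18 + 26\right)^{2}}{7586318} = 8^{2} \cdot \frac{1}{7586318} = 64 \cdot \frac{1}{7586318} = \frac{32}{3793159}$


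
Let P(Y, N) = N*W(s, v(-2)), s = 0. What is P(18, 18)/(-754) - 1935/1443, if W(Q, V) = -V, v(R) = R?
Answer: -19371/13949 ≈ -1.3887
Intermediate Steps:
P(Y, N) = 2*N (P(Y, N) = N*(-1*(-2)) = N*2 = 2*N)
P(18, 18)/(-754) - 1935/1443 = (2*18)/(-754) - 1935/1443 = 36*(-1/754) - 1935*1/1443 = -18/377 - 645/481 = -19371/13949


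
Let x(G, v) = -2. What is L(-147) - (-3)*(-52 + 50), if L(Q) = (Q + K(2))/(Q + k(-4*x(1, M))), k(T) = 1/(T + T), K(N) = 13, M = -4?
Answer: -11962/2351 ≈ -5.0881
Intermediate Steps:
k(T) = 1/(2*T)
L(Q) = (13 + Q)/(1/16 + Q) (L(Q) = (Q + 13)/(Q + 1/(2*((-4*(-2))))) = (13 + Q)/(Q + (½)/8) = (13 + Q)/(Q + (½)*(⅛)) = (13 + Q)/(Q + 1/16) = (13 + Q)/(1/16 + Q))
L(-147) - (-3)*(-52 + 50) = 16*(13 - 147)/(1 + 16*(-147)) - (-3)*(-52 + 50) = 16*(-134)/(1 - 2352) - (-3)*(-2) = 16*(-134)/(-2351) - 1*6 = 16*(-1/2351)*(-134) - 6 = 2144/2351 - 6 = -11962/2351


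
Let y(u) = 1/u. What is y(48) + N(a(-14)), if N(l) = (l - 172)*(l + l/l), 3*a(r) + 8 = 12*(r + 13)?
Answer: 145795/144 ≈ 1012.5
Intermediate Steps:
a(r) = 148/3 + 4*r (a(r) = -8/3 + (12*(r + 13))/3 = -8/3 + (12*(13 + r))/3 = -8/3 + (156 + 12*r)/3 = -8/3 + (52 + 4*r) = 148/3 + 4*r)
N(l) = (1 + l)*(-172 + l) (N(l) = (-172 + l)*(l + 1) = (-172 + l)*(1 + l) = (1 + l)*(-172 + l))
y(48) + N(a(-14)) = 1/48 + (-172 + (148/3 + 4*(-14))**2 - 171*(148/3 + 4*(-14))) = 1/48 + (-172 + (148/3 - 56)**2 - 171*(148/3 - 56)) = 1/48 + (-172 + (-20/3)**2 - 171*(-20/3)) = 1/48 + (-172 + 400/9 + 1140) = 1/48 + 9112/9 = 145795/144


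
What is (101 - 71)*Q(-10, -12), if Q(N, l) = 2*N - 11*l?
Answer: 3360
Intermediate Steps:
Q(N, l) = -11*l + 2*N
(101 - 71)*Q(-10, -12) = (101 - 71)*(-11*(-12) + 2*(-10)) = 30*(132 - 20) = 30*112 = 3360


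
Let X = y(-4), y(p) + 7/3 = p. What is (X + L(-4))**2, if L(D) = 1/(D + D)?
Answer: 24025/576 ≈ 41.710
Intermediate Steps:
y(p) = -7/3 + p
X = -19/3 (X = -7/3 - 4 = -19/3 ≈ -6.3333)
L(D) = 1/(2*D)
(X + L(-4))**2 = (-19/3 + (1/2)/(-4))**2 = (-19/3 + (1/2)*(-1/4))**2 = (-19/3 - 1/8)**2 = (-155/24)**2 = 24025/576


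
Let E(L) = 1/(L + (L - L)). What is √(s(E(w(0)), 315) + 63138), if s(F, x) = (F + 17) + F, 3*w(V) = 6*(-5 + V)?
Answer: 3*√175430/5 ≈ 251.31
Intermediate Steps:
w(V) = -10 + 2*V (w(V) = (6*(-5 + V))/3 = (-30 + 6*V)/3 = -10 + 2*V)
E(L) = 1/L (E(L) = 1/(L + 0) = 1/L)
s(F, x) = 17 + 2*F (s(F, x) = (17 + F) + F = 17 + 2*F)
√(s(E(w(0)), 315) + 63138) = √((17 + 2/(-10 + 2*0)) + 63138) = √((17 + 2/(-10 + 0)) + 63138) = √((17 + 2/(-10)) + 63138) = √((17 + 2*(-⅒)) + 63138) = √((17 - ⅕) + 63138) = √(84/5 + 63138) = √(315774/5) = 3*√175430/5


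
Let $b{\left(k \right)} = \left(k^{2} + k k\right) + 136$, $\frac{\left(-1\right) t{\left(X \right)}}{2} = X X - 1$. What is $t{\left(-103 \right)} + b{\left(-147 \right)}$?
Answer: $22138$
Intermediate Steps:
$t{\left(X \right)} = 2 - 2 X^{2}$ ($t{\left(X \right)} = - 2 \left(X X - 1\right) = - 2 \left(X^{2} - 1\right) = - 2 \left(-1 + X^{2}\right) = 2 - 2 X^{2}$)
$b{\left(k \right)} = 136 + 2 k^{2}$ ($b{\left(k \right)} = \left(k^{2} + k^{2}\right) + 136 = 2 k^{2} + 136 = 136 + 2 k^{2}$)
$t{\left(-103 \right)} + b{\left(-147 \right)} = \left(2 - 2 \left(-103\right)^{2}\right) + \left(136 + 2 \left(-147\right)^{2}\right) = \left(2 - 21218\right) + \left(136 + 2 \cdot 21609\right) = \left(2 - 21218\right) + \left(136 + 43218\right) = -21216 + 43354 = 22138$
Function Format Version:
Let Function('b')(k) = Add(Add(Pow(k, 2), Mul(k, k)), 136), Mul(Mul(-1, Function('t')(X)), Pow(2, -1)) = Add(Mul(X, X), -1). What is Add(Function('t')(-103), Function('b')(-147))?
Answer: 22138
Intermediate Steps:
Function('t')(X) = Add(2, Mul(-2, Pow(X, 2))) (Function('t')(X) = Mul(-2, Add(Mul(X, X), -1)) = Mul(-2, Add(Pow(X, 2), -1)) = Mul(-2, Add(-1, Pow(X, 2))) = Add(2, Mul(-2, Pow(X, 2))))
Function('b')(k) = Add(136, Mul(2, Pow(k, 2))) (Function('b')(k) = Add(Add(Pow(k, 2), Pow(k, 2)), 136) = Add(Mul(2, Pow(k, 2)), 136) = Add(136, Mul(2, Pow(k, 2))))
Add(Function('t')(-103), Function('b')(-147)) = Add(Add(2, Mul(-2, Pow(-103, 2))), Add(136, Mul(2, Pow(-147, 2)))) = Add(Add(2, Mul(-2, 10609)), Add(136, Mul(2, 21609))) = Add(Add(2, -21218), Add(136, 43218)) = Add(-21216, 43354) = 22138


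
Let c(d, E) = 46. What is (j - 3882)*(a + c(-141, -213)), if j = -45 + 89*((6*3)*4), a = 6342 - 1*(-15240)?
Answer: 53659068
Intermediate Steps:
a = 21582 (a = 6342 + 15240 = 21582)
j = 6363 (j = -45 + 89*(18*4) = -45 + 89*72 = -45 + 6408 = 6363)
(j - 3882)*(a + c(-141, -213)) = (6363 - 3882)*(21582 + 46) = 2481*21628 = 53659068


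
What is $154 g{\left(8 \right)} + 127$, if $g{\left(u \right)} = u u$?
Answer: $9983$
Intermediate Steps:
$g{\left(u \right)} = u^{2}$
$154 g{\left(8 \right)} + 127 = 154 \cdot 8^{2} + 127 = 154 \cdot 64 + 127 = 9856 + 127 = 9983$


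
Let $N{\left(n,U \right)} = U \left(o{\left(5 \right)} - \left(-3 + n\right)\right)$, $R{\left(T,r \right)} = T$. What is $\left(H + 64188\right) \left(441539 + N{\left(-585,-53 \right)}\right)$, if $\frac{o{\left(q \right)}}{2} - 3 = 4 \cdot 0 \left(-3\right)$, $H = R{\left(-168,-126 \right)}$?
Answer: $26251849140$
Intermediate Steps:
$H = -168$
$o{\left(q \right)} = 6$ ($o{\left(q \right)} = 6 + 2 \cdot 4 \cdot 0 \left(-3\right) = 6 + 2 \cdot 0 \left(-3\right) = 6 + 2 \cdot 0 = 6 + 0 = 6$)
$N{\left(n,U \right)} = U \left(9 - n\right)$ ($N{\left(n,U \right)} = U \left(6 - \left(-3 + n\right)\right) = U \left(9 - n\right)$)
$\left(H + 64188\right) \left(441539 + N{\left(-585,-53 \right)}\right) = \left(-168 + 64188\right) \left(441539 - 53 \left(9 - -585\right)\right) = 64020 \left(441539 - 53 \left(9 + 585\right)\right) = 64020 \left(441539 - 31482\right) = 64020 \cdot 410057 = 26251849140$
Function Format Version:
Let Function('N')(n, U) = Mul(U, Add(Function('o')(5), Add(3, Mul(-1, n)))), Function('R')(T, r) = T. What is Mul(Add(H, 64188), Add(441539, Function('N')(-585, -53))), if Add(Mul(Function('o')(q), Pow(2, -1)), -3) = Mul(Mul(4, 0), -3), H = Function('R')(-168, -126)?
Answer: 26251849140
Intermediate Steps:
H = -168
Function('o')(q) = 6 (Function('o')(q) = Add(6, Mul(2, Mul(Mul(4, 0), -3))) = Add(6, Mul(2, Mul(0, -3))) = Add(6, Mul(2, 0)) = Add(6, 0) = 6)
Function('N')(n, U) = Mul(U, Add(9, Mul(-1, n))) (Function('N')(n, U) = Mul(U, Add(6, Add(3, Mul(-1, n)))) = Mul(U, Add(9, Mul(-1, n))))
Mul(Add(H, 64188), Add(441539, Function('N')(-585, -53))) = Mul(Add(-168, 64188), Add(441539, Mul(-53, Add(9, Mul(-1, -585))))) = Mul(64020, Add(441539, Mul(-53, Add(9, 585)))) = Mul(64020, Add(441539, Mul(-53, 594))) = Mul(64020, Add(441539, -31482)) = Mul(64020, 410057) = 26251849140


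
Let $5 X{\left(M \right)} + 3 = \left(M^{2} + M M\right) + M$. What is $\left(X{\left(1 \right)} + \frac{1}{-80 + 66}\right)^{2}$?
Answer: $\frac{1}{196} \approx 0.005102$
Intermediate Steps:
$X{\left(M \right)} = - \frac{3}{5} + \frac{M}{5} + \frac{2 M^{2}}{5}$ ($X{\left(M \right)} = - \frac{3}{5} + \frac{\left(M^{2} + M M\right) + M}{5} = - \frac{3}{5} + \frac{\left(M^{2} + M^{2}\right) + M}{5} = - \frac{3}{5} + \frac{2 M^{2} + M}{5} = - \frac{3}{5} + \frac{M + 2 M^{2}}{5} = - \frac{3}{5} + \left(\frac{M}{5} + \frac{2 M^{2}}{5}\right) = - \frac{3}{5} + \frac{M}{5} + \frac{2 M^{2}}{5}$)
$\left(X{\left(1 \right)} + \frac{1}{-80 + 66}\right)^{2} = \left(\left(- \frac{3}{5} + \frac{1}{5} \cdot 1 + \frac{2 \cdot 1^{2}}{5}\right) + \frac{1}{-80 + 66}\right)^{2} = \left(\left(- \frac{3}{5} + \frac{1}{5} + \frac{2}{5} \cdot 1\right) + \frac{1}{-14}\right)^{2} = \left(\left(- \frac{3}{5} + \frac{1}{5} + \frac{2}{5}\right) - \frac{1}{14}\right)^{2} = \left(0 - \frac{1}{14}\right)^{2} = \left(- \frac{1}{14}\right)^{2} = \frac{1}{196}$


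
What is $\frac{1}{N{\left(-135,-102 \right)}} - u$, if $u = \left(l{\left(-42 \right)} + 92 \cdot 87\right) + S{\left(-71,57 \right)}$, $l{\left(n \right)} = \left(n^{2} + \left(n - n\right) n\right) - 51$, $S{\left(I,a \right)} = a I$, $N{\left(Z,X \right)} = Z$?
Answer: $- \frac{765451}{135} \approx -5670.0$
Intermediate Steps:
$S{\left(I,a \right)} = I a$
$l{\left(n \right)} = -51 + n^{2}$ ($l{\left(n \right)} = \left(n^{2} + 0 n\right) - 51 = \left(n^{2} + 0\right) - 51 = n^{2} - 51 = -51 + n^{2}$)
$u = 5670$ ($u = \left(\left(-51 + \left(-42\right)^{2}\right) + 92 \cdot 87\right) - 4047 = \left(\left(-51 + 1764\right) + 8004\right) - 4047 = \left(1713 + 8004\right) - 4047 = 9717 - 4047 = 5670$)
$\frac{1}{N{\left(-135,-102 \right)}} - u = \frac{1}{-135} - 5670 = - \frac{1}{135} - 5670 = - \frac{765451}{135}$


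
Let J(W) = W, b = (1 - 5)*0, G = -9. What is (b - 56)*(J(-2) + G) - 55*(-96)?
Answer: 5896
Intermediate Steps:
b = 0 (b = -4*0 = 0)
(b - 56)*(J(-2) + G) - 55*(-96) = (0 - 56)*(-2 - 9) - 55*(-96) = -56*(-11) + 5280 = 616 + 5280 = 5896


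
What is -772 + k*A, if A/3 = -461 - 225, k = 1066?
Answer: -2194600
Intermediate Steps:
A = -2058 (A = 3*(-461 - 225) = 3*(-686) = -2058)
-772 + k*A = -772 + 1066*(-2058) = -772 - 2193828 = -2194600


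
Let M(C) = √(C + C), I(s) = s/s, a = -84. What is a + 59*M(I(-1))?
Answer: -84 + 59*√2 ≈ -0.56140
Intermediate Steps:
I(s) = 1
M(C) = √2*√C (M(C) = √(2*C) = √2*√C)
a + 59*M(I(-1)) = -84 + 59*(√2*√1) = -84 + 59*(√2*1) = -84 + 59*√2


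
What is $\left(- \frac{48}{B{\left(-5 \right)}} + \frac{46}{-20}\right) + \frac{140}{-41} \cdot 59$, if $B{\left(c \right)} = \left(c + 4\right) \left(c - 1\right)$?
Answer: $- \frac{86823}{410} \approx -211.76$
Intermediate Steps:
$B{\left(c \right)} = \left(-1 + c\right) \left(4 + c\right)$ ($B{\left(c \right)} = \left(4 + c\right) \left(-1 + c\right) = \left(-1 + c\right) \left(4 + c\right)$)
$\left(- \frac{48}{B{\left(-5 \right)}} + \frac{46}{-20}\right) + \frac{140}{-41} \cdot 59 = \left(- \frac{48}{-4 + \left(-5\right)^{2} + 3 \left(-5\right)} + \frac{46}{-20}\right) + \frac{140}{-41} \cdot 59 = \left(- \frac{48}{-4 + 25 - 15} + 46 \left(- \frac{1}{20}\right)\right) + 140 \left(- \frac{1}{41}\right) 59 = \left(- \frac{48}{6} - \frac{23}{10}\right) - \frac{8260}{41} = \left(\left(-48\right) \frac{1}{6} - \frac{23}{10}\right) - \frac{8260}{41} = \left(-8 - \frac{23}{10}\right) - \frac{8260}{41} = - \frac{103}{10} - \frac{8260}{41} = - \frac{86823}{410}$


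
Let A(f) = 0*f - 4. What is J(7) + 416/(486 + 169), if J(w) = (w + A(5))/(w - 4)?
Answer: 1071/655 ≈ 1.6351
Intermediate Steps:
A(f) = -4 (A(f) = 0 - 4 = -4)
J(w) = 1 (J(w) = (w - 4)/(w - 4) = (-4 + w)/(-4 + w) = 1)
J(7) + 416/(486 + 169) = 1 + 416/(486 + 169) = 1 + 416/655 = 1071/655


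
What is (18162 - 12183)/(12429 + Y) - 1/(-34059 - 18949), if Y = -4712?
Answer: 316942549/409062736 ≈ 0.77480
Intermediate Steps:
(18162 - 12183)/(12429 + Y) - 1/(-34059 - 18949) = (18162 - 12183)/(12429 - 4712) - 1/(-34059 - 18949) = 5979/7717 - 1/(-53008) = 5979*(1/7717) - 1*(-1/53008) = 5979/7717 + 1/53008 = 316942549/409062736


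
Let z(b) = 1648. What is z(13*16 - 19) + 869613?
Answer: 871261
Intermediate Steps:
z(13*16 - 19) + 869613 = 1648 + 869613 = 871261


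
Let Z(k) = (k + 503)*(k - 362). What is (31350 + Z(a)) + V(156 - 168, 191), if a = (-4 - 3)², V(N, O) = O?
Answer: -141235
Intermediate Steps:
a = 49 (a = (-7)² = 49)
Z(k) = (-362 + k)*(503 + k) (Z(k) = (503 + k)*(-362 + k) = (-362 + k)*(503 + k))
(31350 + Z(a)) + V(156 - 168, 191) = (31350 + (-182086 + 49² + 141*49)) + 191 = (31350 + (-182086 + 2401 + 6909)) + 191 = (31350 - 172776) + 191 = -141426 + 191 = -141235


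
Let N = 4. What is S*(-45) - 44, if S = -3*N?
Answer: 496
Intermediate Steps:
S = -12 (S = -3*4 = -12)
S*(-45) - 44 = -12*(-45) - 44 = 540 - 44 = 496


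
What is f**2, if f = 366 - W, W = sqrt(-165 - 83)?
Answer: 133708 - 1464*I*sqrt(62) ≈ 1.3371e+5 - 11528.0*I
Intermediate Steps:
W = 2*I*sqrt(62) (W = sqrt(-248) = 2*I*sqrt(62) ≈ 15.748*I)
f = 366 - 2*I*sqrt(62) ≈ 366.0 - 15.748*I
f**2 = (366 - 2*I*sqrt(62))**2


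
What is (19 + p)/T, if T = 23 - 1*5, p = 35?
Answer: 3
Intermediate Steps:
T = 18 (T = 23 - 5 = 18)
(19 + p)/T = (19 + 35)/18 = (1/18)*54 = 3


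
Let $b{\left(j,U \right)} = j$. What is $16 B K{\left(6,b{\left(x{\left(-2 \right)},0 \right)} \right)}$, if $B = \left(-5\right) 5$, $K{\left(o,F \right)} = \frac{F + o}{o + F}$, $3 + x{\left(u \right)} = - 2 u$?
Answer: $-400$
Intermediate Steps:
$x{\left(u \right)} = -3 - 2 u$
$K{\left(o,F \right)} = 1$ ($K{\left(o,F \right)} = \frac{F + o}{F + o} = 1$)
$B = -25$
$16 B K{\left(6,b{\left(x{\left(-2 \right)},0 \right)} \right)} = 16 \left(-25\right) 1 = \left(-400\right) 1 = -400$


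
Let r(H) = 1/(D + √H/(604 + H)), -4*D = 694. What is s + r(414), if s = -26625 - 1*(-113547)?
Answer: 2711591040073016/31195683715 - 3054*√46/31195683715 ≈ 86922.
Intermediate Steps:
D = -347/2 (D = -¼*694 = -347/2 ≈ -173.50)
s = 86922 (s = -26625 + 113547 = 86922)
r(H) = 1/(-347/2 + √H/(604 + H))
s + r(414) = 86922 + 2*(-604 - 1*414)/(209588 - 6*√46 + 347*414) = 86922 + 2*(-604 - 414)/(209588 - 6*√46 + 143658) = 86922 + 2*(-1018)/(209588 - 6*√46 + 143658) = 86922 + 2*(-1018)/(353246 - 6*√46) = 86922 - 2036/(353246 - 6*√46)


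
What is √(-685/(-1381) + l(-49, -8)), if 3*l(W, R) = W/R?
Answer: √696927174/16572 ≈ 1.5930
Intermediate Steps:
l(W, R) = W/(3*R) (l(W, R) = (W/R)/3 = W/(3*R))
√(-685/(-1381) + l(-49, -8)) = √(-685/(-1381) + (⅓)*(-49)/(-8)) = √(-685*(-1/1381) + (⅓)*(-49)*(-⅛)) = √(685/1381 + 49/24) = √(84109/33144) = √696927174/16572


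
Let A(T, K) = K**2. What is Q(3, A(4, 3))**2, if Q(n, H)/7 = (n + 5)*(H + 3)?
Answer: 451584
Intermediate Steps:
Q(n, H) = 7*(3 + H)*(5 + n) (Q(n, H) = 7*((n + 5)*(H + 3)) = 7*((5 + n)*(3 + H)) = 7*((3 + H)*(5 + n)) = 7*(3 + H)*(5 + n))
Q(3, A(4, 3))**2 = (105 + 21*3 + 35*3**2 + 7*3**2*3)**2 = (105 + 63 + 35*9 + 7*9*3)**2 = (105 + 63 + 315 + 189)**2 = 672**2 = 451584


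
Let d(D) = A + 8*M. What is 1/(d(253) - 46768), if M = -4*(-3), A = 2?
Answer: -1/46670 ≈ -2.1427e-5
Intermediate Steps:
M = 12
d(D) = 98 (d(D) = 2 + 8*12 = 2 + 96 = 98)
1/(d(253) - 46768) = 1/(98 - 46768) = 1/(-46670) = -1/46670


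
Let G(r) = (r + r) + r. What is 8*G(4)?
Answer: 96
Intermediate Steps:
G(r) = 3*r (G(r) = 2*r + r = 3*r)
8*G(4) = 8*(3*4) = 8*12 = 96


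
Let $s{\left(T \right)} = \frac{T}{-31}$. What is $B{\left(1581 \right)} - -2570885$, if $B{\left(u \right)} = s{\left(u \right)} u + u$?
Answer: $2491835$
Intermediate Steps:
$s{\left(T \right)} = - \frac{T}{31}$ ($s{\left(T \right)} = T \left(- \frac{1}{31}\right) = - \frac{T}{31}$)
$B{\left(u \right)} = u - \frac{u^{2}}{31}$ ($B{\left(u \right)} = - \frac{u}{31} u + u = - \frac{u^{2}}{31} + u = u - \frac{u^{2}}{31}$)
$B{\left(1581 \right)} - -2570885 = \frac{1}{31} \cdot 1581 \left(31 - 1581\right) - -2570885 = \frac{1}{31} \cdot 1581 \left(31 - 1581\right) + 2570885 = \frac{1}{31} \cdot 1581 \left(-1550\right) + 2570885 = -79050 + 2570885 = 2491835$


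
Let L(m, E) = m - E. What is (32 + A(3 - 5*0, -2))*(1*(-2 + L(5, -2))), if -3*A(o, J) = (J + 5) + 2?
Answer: 455/3 ≈ 151.67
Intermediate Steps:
A(o, J) = -7/3 - J/3 (A(o, J) = -((J + 5) + 2)/3 = -((5 + J) + 2)/3 = -(7 + J)/3 = -7/3 - J/3)
(32 + A(3 - 5*0, -2))*(1*(-2 + L(5, -2))) = (32 + (-7/3 - 1/3*(-2)))*(1*(-2 + (5 - 1*(-2)))) = (32 + (-7/3 + 2/3))*(1*(-2 + (5 + 2))) = (32 - 5/3)*(1*(-2 + 7)) = 91*(1*5)/3 = (91/3)*5 = 455/3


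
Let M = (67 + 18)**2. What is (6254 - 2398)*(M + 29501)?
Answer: 141615456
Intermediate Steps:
M = 7225 (M = 85**2 = 7225)
(6254 - 2398)*(M + 29501) = (6254 - 2398)*(7225 + 29501) = 3856*36726 = 141615456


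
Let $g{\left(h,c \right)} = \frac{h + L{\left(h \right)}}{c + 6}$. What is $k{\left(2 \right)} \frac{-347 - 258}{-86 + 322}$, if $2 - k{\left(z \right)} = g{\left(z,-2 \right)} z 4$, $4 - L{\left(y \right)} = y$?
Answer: $\frac{1815}{118} \approx 15.381$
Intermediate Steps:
$L{\left(y \right)} = 4 - y$
$g{\left(h,c \right)} = \frac{4}{6 + c}$ ($g{\left(h,c \right)} = \frac{h - \left(-4 + h\right)}{c + 6} = \frac{4}{6 + c}$)
$k{\left(z \right)} = 2 - 4 z$ ($k{\left(z \right)} = 2 - \frac{4}{6 - 2} z 4 = 2 - \frac{4}{4} z 4 = 2 - 4 \cdot \frac{1}{4} z 4 = 2 - 1 z 4 = 2 - z 4 = 2 - 4 z$)
$k{\left(2 \right)} \frac{-347 - 258}{-86 + 322} = \left(2 - 8\right) \frac{-347 - 258}{-86 + 322} = \left(2 - 8\right) \left(- \frac{605}{236}\right) = - 6 \left(\left(-605\right) \frac{1}{236}\right) = \left(-6\right) \left(- \frac{605}{236}\right) = \frac{1815}{118}$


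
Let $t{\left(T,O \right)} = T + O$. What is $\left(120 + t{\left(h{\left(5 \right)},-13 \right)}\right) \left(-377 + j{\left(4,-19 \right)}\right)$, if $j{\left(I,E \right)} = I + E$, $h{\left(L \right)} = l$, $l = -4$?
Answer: $-40376$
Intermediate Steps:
$h{\left(L \right)} = -4$
$j{\left(I,E \right)} = E + I$
$t{\left(T,O \right)} = O + T$
$\left(120 + t{\left(h{\left(5 \right)},-13 \right)}\right) \left(-377 + j{\left(4,-19 \right)}\right) = \left(120 - 17\right) \left(-377 + \left(-19 + 4\right)\right) = \left(120 - 17\right) \left(-377 - 15\right) = 103 \left(-392\right) = -40376$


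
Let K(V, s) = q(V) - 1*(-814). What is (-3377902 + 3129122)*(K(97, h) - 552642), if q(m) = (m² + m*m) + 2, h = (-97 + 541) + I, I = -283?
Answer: 132601730240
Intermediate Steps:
h = 161 (h = (-97 + 541) - 283 = 444 - 283 = 161)
q(m) = 2 + 2*m² (q(m) = (m² + m²) + 2 = 2*m² + 2 = 2 + 2*m²)
K(V, s) = 816 + 2*V² (K(V, s) = (2 + 2*V²) - 1*(-814) = (2 + 2*V²) + 814 = 816 + 2*V²)
(-3377902 + 3129122)*(K(97, h) - 552642) = (-3377902 + 3129122)*((816 + 2*97²) - 552642) = -248780*((816 + 2*9409) - 552642) = -248780*((816 + 18818) - 552642) = -248780*(19634 - 552642) = -248780*(-533008) = 132601730240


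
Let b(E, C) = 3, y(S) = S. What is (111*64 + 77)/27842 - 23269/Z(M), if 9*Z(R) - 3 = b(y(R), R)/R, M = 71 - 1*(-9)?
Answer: -51828245953/751734 ≈ -68945.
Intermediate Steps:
M = 80 (M = 71 + 9 = 80)
Z(R) = ⅓ + 1/(3*R) (Z(R) = ⅓ + (3/R)/9 = ⅓ + 1/(3*R))
(111*64 + 77)/27842 - 23269/Z(M) = (111*64 + 77)/27842 - 23269*240/(1 + 80) = (7104 + 77)*(1/27842) - 23269/((⅓)*(1/80)*81) = 7181*(1/27842) - 23269/27/80 = 7181/27842 - 23269*80/27 = 7181/27842 - 1861520/27 = -51828245953/751734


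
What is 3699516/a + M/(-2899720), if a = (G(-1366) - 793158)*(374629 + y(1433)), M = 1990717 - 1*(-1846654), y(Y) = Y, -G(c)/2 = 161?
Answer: -4771138812455677/3605290451478280 ≈ -1.3234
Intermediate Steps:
G(c) = -322 (G(c) = -2*161 = -322)
M = 3837371 (M = 1990717 + 1846654 = 3837371)
a = -298397675760 (a = (-322 - 793158)*(374629 + 1433) = -793480*376062 = -298397675760)
3699516/a + M/(-2899720) = 3699516/(-298397675760) + 3837371/(-2899720) = 3699516*(-1/298397675760) + 3837371*(-1/2899720) = -308293/24866472980 - 3837371/2899720 = -4771138812455677/3605290451478280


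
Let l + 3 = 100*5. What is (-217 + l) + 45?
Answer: 325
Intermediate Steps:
l = 497 (l = -3 + 100*5 = -3 + 500 = 497)
(-217 + l) + 45 = (-217 + 497) + 45 = 280 + 45 = 325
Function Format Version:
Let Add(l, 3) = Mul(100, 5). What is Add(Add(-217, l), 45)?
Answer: 325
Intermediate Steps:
l = 497 (l = Add(-3, Mul(100, 5)) = Add(-3, 500) = 497)
Add(Add(-217, l), 45) = Add(Add(-217, 497), 45) = Add(280, 45) = 325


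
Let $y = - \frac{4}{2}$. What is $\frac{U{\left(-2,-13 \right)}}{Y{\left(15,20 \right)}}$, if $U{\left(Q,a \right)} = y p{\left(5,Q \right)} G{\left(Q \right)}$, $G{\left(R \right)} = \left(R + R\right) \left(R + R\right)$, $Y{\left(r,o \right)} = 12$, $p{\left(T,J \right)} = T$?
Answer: $- \frac{40}{3} \approx -13.333$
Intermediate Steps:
$y = -2$ ($y = \left(-4\right) \frac{1}{2} = -2$)
$G{\left(R \right)} = 4 R^{2}$ ($G{\left(R \right)} = 2 R 2 R = 4 R^{2}$)
$U{\left(Q,a \right)} = - 40 Q^{2}$ ($U{\left(Q,a \right)} = \left(-2\right) 5 \cdot 4 Q^{2} = - 10 \cdot 4 Q^{2} = - 40 Q^{2}$)
$\frac{U{\left(-2,-13 \right)}}{Y{\left(15,20 \right)}} = \frac{\left(-40\right) \left(-2\right)^{2}}{12} = \frac{\left(-40\right) 4}{12} = \frac{1}{12} \left(-160\right) = - \frac{40}{3}$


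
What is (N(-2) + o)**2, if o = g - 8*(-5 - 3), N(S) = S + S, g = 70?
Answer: 16900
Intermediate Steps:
N(S) = 2*S
o = 134 (o = 70 - 8*(-5 - 3) = 70 - 8*(-8) = 70 - 1*(-64) = 70 + 64 = 134)
(N(-2) + o)**2 = (2*(-2) + 134)**2 = (-4 + 134)**2 = 130**2 = 16900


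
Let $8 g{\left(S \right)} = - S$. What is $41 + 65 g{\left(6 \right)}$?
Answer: $- \frac{31}{4} \approx -7.75$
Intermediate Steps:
$g{\left(S \right)} = - \frac{S}{8}$ ($g{\left(S \right)} = \frac{\left(-1\right) S}{8} = - \frac{S}{8}$)
$41 + 65 g{\left(6 \right)} = 41 + 65 \left(\left(- \frac{1}{8}\right) 6\right) = 41 + 65 \left(- \frac{3}{4}\right) = 41 - \frac{195}{4} = - \frac{31}{4}$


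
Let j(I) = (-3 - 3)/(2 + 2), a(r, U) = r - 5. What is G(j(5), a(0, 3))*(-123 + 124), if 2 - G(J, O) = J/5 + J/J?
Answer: 13/10 ≈ 1.3000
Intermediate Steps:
a(r, U) = -5 + r
j(I) = -3/2 (j(I) = -6/4 = -6*¼ = -3/2)
G(J, O) = 1 - J/5 (G(J, O) = 2 - (J/5 + J/J) = 2 - (J*(⅕) + 1) = 2 - (J/5 + 1) = 2 - (1 + J/5) = 2 + (-1 - J/5) = 1 - J/5)
G(j(5), a(0, 3))*(-123 + 124) = (1 - ⅕*(-3/2))*(-123 + 124) = (1 + 3/10)*1 = (13/10)*1 = 13/10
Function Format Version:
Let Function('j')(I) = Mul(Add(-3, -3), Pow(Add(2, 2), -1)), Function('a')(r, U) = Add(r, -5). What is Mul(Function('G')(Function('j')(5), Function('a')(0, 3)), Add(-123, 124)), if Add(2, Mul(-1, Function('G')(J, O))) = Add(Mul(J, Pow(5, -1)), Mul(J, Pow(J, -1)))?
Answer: Rational(13, 10) ≈ 1.3000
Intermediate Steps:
Function('a')(r, U) = Add(-5, r)
Function('j')(I) = Rational(-3, 2) (Function('j')(I) = Mul(-6, Pow(4, -1)) = Mul(-6, Rational(1, 4)) = Rational(-3, 2))
Function('G')(J, O) = Add(1, Mul(Rational(-1, 5), J)) (Function('G')(J, O) = Add(2, Mul(-1, Add(Mul(J, Pow(5, -1)), Mul(J, Pow(J, -1))))) = Add(2, Mul(-1, Add(Mul(J, Rational(1, 5)), 1))) = Add(2, Mul(-1, Add(Mul(Rational(1, 5), J), 1))) = Add(2, Mul(-1, Add(1, Mul(Rational(1, 5), J)))) = Add(2, Add(-1, Mul(Rational(-1, 5), J))) = Add(1, Mul(Rational(-1, 5), J)))
Mul(Function('G')(Function('j')(5), Function('a')(0, 3)), Add(-123, 124)) = Mul(Add(1, Mul(Rational(-1, 5), Rational(-3, 2))), Add(-123, 124)) = Mul(Add(1, Rational(3, 10)), 1) = Mul(Rational(13, 10), 1) = Rational(13, 10)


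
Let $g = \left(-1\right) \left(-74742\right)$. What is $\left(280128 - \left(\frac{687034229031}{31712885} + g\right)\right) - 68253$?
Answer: $\frac{3661848829674}{31712885} \approx 1.1547 \cdot 10^{5}$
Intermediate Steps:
$g = 74742$
$\left(280128 - \left(\frac{687034229031}{31712885} + g\right)\right) - 68253 = \left(280128 - \frac{3057318679701}{31712885}\right) - 68253 = \frac{5826348369579}{31712885} - 68253 = \frac{3661848829674}{31712885}$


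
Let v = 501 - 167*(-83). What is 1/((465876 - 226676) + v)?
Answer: 1/253562 ≈ 3.9438e-6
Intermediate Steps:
v = 14362 (v = 501 + 13861 = 14362)
1/((465876 - 226676) + v) = 1/((465876 - 226676) + 14362) = 1/(239200 + 14362) = 1/253562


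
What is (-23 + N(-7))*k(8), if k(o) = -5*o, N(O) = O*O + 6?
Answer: -1280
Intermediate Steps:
N(O) = 6 + O² (N(O) = O² + 6 = 6 + O²)
(-23 + N(-7))*k(8) = (-23 + (6 + (-7)²))*(-5*8) = (-23 + (6 + 49))*(-40) = (-23 + 55)*(-40) = 32*(-40) = -1280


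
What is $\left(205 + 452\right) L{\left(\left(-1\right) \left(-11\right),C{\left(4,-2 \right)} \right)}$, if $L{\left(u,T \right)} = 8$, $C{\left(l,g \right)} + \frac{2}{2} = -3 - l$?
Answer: $5256$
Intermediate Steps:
$C{\left(l,g \right)} = -4 - l$ ($C{\left(l,g \right)} = -1 - \left(3 + l\right) = -4 - l$)
$\left(205 + 452\right) L{\left(\left(-1\right) \left(-11\right),C{\left(4,-2 \right)} \right)} = \left(205 + 452\right) 8 = 657 \cdot 8 = 5256$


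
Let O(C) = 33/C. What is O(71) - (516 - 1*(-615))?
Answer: -80268/71 ≈ -1130.5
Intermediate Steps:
O(71) - (516 - 1*(-615)) = 33/71 - (516 - 1*(-615)) = 33*(1/71) - (516 + 615) = 33/71 - 1*1131 = 33/71 - 1131 = -80268/71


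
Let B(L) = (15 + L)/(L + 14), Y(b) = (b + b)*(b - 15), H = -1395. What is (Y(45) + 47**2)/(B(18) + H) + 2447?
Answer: 108996241/44607 ≈ 2443.5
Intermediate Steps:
Y(b) = 2*b*(-15 + b) (Y(b) = (2*b)*(-15 + b) = 2*b*(-15 + b))
B(L) = (15 + L)/(14 + L)
(Y(45) + 47**2)/(B(18) + H) + 2447 = (2*45*(-15 + 45) + 47**2)/((15 + 18)/(14 + 18) - 1395) + 2447 = (2*45*30 + 2209)/(33/32 - 1395) + 2447 = (2700 + 2209)/((1/32)*33 - 1395) + 2447 = 4909/(33/32 - 1395) + 2447 = 4909/(-44607/32) + 2447 = 4909*(-32/44607) + 2447 = -157088/44607 + 2447 = 108996241/44607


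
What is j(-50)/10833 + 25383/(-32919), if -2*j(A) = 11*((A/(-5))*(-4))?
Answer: -89243953/118870509 ≈ -0.75077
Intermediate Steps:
j(A) = -22*A/5 (j(A) = -11*(A/(-5))*(-4)/2 = -11*(A*(-⅕))*(-4)/2 = -11*-A/5*(-4)/2 = -11*4*A/5/2 = -22*A/5)
j(-50)/10833 + 25383/(-32919) = -22/5*(-50)/10833 + 25383/(-32919) = 220*(1/10833) + 25383*(-1/32919) = 220/10833 - 8461/10973 = -89243953/118870509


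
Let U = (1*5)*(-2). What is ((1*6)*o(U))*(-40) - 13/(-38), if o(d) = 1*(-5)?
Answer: 45613/38 ≈ 1200.3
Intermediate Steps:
U = -10 (U = 5*(-2) = -10)
o(d) = -5
((1*6)*o(U))*(-40) - 13/(-38) = ((1*6)*(-5))*(-40) - 13/(-38) = (6*(-5))*(-40) - 13*(-1/38) = -30*(-40) + 13/38 = 1200 + 13/38 = 45613/38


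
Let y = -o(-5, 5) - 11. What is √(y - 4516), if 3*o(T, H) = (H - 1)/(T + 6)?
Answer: I*√40755/3 ≈ 67.293*I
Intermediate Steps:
o(T, H) = (-1 + H)/(3*(6 + T)) (o(T, H) = ((H - 1)/(T + 6))/3 = ((-1 + H)/(6 + T))/3 = (-1 + H)/(3*(6 + T)))
y = -37/3 (y = -(-1 + 5)/(3*(6 - 5)) - 11 = -4/(3*1) - 11 = -4/3 - 11 = -37/3 ≈ -12.333)
√(y - 4516) = √(-37/3 - 4516) = √(-13585/3) = I*√40755/3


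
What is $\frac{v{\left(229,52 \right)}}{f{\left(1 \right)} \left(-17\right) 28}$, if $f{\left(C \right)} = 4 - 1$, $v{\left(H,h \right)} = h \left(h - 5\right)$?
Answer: $- \frac{611}{357} \approx -1.7115$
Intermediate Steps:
$v{\left(H,h \right)} = h \left(-5 + h\right)$
$f{\left(C \right)} = 3$ ($f{\left(C \right)} = 4 - 1 = 3$)
$\frac{v{\left(229,52 \right)}}{f{\left(1 \right)} \left(-17\right) 28} = \frac{52 \left(-5 + 52\right)}{3 \left(-17\right) 28} = \frac{52 \cdot 47}{\left(-51\right) 28} = \frac{2444}{-1428} = 2444 \left(- \frac{1}{1428}\right) = - \frac{611}{357}$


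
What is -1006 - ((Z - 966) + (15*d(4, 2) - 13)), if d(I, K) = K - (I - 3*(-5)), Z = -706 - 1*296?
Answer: 1230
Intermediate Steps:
Z = -1002 (Z = -706 - 296 = -1002)
d(I, K) = -15 + K - I (d(I, K) = K - (I + 15) = K - (15 + I) = K + (-15 - I) = -15 + K - I)
-1006 - ((Z - 966) + (15*d(4, 2) - 13)) = -1006 - ((-1002 - 966) + (15*(-15 + 2 - 1*4) - 13)) = -1006 - (-1968 + (15*(-15 + 2 - 4) - 13)) = -1006 - (-1968 + (15*(-17) - 13)) = -1006 - (-1968 + (-255 - 13)) = -1006 - (-1968 - 268) = -1006 - 1*(-2236) = -1006 + 2236 = 1230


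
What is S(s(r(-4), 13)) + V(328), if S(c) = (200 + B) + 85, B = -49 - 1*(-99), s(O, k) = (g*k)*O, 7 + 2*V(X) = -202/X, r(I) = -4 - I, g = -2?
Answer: 108631/328 ≈ 331.19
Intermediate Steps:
V(X) = -7/2 - 101/X (V(X) = -7/2 + (-202/X)/2 = -7/2 - 101/X)
s(O, k) = -2*O*k (s(O, k) = (-2*k)*O = -2*O*k)
B = 50 (B = -49 + 99 = 50)
S(c) = 335 (S(c) = (200 + 50) + 85 = 250 + 85 = 335)
S(s(r(-4), 13)) + V(328) = 335 + (-7/2 - 101/328) = 335 - 1249/328 = 108631/328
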